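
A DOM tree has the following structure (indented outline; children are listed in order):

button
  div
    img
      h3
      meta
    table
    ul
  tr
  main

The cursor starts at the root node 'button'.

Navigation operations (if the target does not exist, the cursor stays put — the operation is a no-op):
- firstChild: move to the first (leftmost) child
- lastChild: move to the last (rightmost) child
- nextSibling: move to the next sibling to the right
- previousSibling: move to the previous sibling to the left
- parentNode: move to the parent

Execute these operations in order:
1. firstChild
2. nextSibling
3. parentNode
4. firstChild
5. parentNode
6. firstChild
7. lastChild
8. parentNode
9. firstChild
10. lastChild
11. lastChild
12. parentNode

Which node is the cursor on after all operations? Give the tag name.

After 1 (firstChild): div
After 2 (nextSibling): tr
After 3 (parentNode): button
After 4 (firstChild): div
After 5 (parentNode): button
After 6 (firstChild): div
After 7 (lastChild): ul
After 8 (parentNode): div
After 9 (firstChild): img
After 10 (lastChild): meta
After 11 (lastChild): meta (no-op, stayed)
After 12 (parentNode): img

Answer: img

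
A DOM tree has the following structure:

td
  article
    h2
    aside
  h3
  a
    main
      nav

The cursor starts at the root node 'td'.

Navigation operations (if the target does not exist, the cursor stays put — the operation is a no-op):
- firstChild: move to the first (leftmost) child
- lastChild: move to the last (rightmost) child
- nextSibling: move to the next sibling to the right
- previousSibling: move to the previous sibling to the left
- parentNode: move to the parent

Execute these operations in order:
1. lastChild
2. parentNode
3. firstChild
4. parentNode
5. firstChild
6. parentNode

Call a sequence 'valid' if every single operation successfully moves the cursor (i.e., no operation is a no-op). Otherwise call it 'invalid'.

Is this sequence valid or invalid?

Answer: valid

Derivation:
After 1 (lastChild): a
After 2 (parentNode): td
After 3 (firstChild): article
After 4 (parentNode): td
After 5 (firstChild): article
After 6 (parentNode): td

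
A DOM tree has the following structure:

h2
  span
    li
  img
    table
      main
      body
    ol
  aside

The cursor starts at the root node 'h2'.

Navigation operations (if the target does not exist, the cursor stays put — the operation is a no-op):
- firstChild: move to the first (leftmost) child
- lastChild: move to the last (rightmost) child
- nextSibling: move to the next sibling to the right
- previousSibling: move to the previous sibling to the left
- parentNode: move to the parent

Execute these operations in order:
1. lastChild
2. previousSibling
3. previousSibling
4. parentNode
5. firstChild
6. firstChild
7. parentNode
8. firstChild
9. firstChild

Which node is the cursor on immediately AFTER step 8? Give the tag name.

Answer: li

Derivation:
After 1 (lastChild): aside
After 2 (previousSibling): img
After 3 (previousSibling): span
After 4 (parentNode): h2
After 5 (firstChild): span
After 6 (firstChild): li
After 7 (parentNode): span
After 8 (firstChild): li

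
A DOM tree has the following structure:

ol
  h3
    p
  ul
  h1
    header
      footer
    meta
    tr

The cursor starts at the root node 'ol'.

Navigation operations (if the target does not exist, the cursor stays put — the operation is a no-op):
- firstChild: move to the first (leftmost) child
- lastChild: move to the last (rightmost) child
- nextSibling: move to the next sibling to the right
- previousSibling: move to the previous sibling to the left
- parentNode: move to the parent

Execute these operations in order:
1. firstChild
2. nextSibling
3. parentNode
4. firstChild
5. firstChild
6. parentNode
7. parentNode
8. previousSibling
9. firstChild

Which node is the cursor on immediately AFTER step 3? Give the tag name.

Answer: ol

Derivation:
After 1 (firstChild): h3
After 2 (nextSibling): ul
After 3 (parentNode): ol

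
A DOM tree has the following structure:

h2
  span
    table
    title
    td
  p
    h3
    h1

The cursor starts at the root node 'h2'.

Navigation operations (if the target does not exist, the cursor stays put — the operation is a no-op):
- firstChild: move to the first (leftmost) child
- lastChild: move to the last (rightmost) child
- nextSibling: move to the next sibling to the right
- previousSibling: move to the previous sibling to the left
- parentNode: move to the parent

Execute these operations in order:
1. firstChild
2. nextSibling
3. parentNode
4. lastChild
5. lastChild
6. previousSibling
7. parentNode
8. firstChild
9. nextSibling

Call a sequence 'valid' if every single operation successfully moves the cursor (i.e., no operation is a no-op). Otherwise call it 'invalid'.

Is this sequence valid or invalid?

After 1 (firstChild): span
After 2 (nextSibling): p
After 3 (parentNode): h2
After 4 (lastChild): p
After 5 (lastChild): h1
After 6 (previousSibling): h3
After 7 (parentNode): p
After 8 (firstChild): h3
After 9 (nextSibling): h1

Answer: valid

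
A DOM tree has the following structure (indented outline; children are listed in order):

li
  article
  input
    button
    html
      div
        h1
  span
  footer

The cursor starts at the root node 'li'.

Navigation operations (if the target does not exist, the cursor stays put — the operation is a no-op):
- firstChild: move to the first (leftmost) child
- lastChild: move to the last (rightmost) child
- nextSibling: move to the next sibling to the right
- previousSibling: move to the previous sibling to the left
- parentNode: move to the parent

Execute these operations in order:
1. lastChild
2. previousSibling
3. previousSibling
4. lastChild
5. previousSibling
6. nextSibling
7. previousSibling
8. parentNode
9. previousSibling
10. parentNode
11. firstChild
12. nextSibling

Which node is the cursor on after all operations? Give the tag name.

After 1 (lastChild): footer
After 2 (previousSibling): span
After 3 (previousSibling): input
After 4 (lastChild): html
After 5 (previousSibling): button
After 6 (nextSibling): html
After 7 (previousSibling): button
After 8 (parentNode): input
After 9 (previousSibling): article
After 10 (parentNode): li
After 11 (firstChild): article
After 12 (nextSibling): input

Answer: input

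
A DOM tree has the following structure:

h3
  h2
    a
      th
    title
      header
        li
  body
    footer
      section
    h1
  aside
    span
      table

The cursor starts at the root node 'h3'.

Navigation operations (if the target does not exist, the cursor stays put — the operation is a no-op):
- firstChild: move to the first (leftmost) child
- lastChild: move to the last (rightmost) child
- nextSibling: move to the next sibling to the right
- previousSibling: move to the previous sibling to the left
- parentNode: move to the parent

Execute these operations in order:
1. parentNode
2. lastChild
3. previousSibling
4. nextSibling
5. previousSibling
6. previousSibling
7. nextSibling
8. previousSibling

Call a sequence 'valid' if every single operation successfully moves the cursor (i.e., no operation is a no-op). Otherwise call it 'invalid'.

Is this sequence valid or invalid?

Answer: invalid

Derivation:
After 1 (parentNode): h3 (no-op, stayed)
After 2 (lastChild): aside
After 3 (previousSibling): body
After 4 (nextSibling): aside
After 5 (previousSibling): body
After 6 (previousSibling): h2
After 7 (nextSibling): body
After 8 (previousSibling): h2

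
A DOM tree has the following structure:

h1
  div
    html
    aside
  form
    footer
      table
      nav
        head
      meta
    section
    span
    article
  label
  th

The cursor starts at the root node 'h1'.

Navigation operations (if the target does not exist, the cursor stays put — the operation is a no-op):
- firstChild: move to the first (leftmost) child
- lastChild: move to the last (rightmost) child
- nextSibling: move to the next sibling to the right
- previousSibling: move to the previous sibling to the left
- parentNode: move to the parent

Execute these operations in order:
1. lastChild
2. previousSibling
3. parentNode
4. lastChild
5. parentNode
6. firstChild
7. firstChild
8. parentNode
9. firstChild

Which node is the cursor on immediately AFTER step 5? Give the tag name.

After 1 (lastChild): th
After 2 (previousSibling): label
After 3 (parentNode): h1
After 4 (lastChild): th
After 5 (parentNode): h1

Answer: h1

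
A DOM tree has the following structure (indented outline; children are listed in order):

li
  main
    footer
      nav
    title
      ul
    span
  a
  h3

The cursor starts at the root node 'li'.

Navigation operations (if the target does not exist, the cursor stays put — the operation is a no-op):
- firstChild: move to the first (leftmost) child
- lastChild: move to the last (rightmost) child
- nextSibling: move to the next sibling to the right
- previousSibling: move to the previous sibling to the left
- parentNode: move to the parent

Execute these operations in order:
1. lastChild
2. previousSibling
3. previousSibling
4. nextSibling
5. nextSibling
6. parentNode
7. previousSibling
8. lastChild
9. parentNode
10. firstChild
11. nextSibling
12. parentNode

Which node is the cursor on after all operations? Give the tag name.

After 1 (lastChild): h3
After 2 (previousSibling): a
After 3 (previousSibling): main
After 4 (nextSibling): a
After 5 (nextSibling): h3
After 6 (parentNode): li
After 7 (previousSibling): li (no-op, stayed)
After 8 (lastChild): h3
After 9 (parentNode): li
After 10 (firstChild): main
After 11 (nextSibling): a
After 12 (parentNode): li

Answer: li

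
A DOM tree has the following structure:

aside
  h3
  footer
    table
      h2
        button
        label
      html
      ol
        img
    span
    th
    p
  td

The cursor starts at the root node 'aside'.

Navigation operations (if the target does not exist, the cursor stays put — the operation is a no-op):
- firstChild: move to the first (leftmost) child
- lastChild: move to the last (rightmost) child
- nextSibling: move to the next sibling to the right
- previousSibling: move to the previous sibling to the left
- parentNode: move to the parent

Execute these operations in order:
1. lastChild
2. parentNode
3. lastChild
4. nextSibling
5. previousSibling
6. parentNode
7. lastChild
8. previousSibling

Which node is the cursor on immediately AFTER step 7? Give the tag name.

Answer: td

Derivation:
After 1 (lastChild): td
After 2 (parentNode): aside
After 3 (lastChild): td
After 4 (nextSibling): td (no-op, stayed)
After 5 (previousSibling): footer
After 6 (parentNode): aside
After 7 (lastChild): td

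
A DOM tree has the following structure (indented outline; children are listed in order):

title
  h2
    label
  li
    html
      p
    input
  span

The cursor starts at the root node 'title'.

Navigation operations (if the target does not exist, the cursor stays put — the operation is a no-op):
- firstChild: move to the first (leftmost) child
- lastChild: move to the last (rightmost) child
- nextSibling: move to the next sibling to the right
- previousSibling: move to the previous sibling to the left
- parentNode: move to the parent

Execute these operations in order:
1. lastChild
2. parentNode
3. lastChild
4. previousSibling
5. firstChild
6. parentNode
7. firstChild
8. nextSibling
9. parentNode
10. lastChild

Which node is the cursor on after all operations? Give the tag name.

Answer: input

Derivation:
After 1 (lastChild): span
After 2 (parentNode): title
After 3 (lastChild): span
After 4 (previousSibling): li
After 5 (firstChild): html
After 6 (parentNode): li
After 7 (firstChild): html
After 8 (nextSibling): input
After 9 (parentNode): li
After 10 (lastChild): input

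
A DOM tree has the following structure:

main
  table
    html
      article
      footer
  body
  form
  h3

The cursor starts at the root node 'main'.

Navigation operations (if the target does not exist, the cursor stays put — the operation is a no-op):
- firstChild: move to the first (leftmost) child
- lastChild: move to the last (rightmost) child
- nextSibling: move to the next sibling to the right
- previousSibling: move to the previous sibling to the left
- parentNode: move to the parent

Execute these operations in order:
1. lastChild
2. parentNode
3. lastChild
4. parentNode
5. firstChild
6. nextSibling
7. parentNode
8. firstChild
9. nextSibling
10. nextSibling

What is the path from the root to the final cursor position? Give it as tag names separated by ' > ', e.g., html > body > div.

Answer: main > form

Derivation:
After 1 (lastChild): h3
After 2 (parentNode): main
After 3 (lastChild): h3
After 4 (parentNode): main
After 5 (firstChild): table
After 6 (nextSibling): body
After 7 (parentNode): main
After 8 (firstChild): table
After 9 (nextSibling): body
After 10 (nextSibling): form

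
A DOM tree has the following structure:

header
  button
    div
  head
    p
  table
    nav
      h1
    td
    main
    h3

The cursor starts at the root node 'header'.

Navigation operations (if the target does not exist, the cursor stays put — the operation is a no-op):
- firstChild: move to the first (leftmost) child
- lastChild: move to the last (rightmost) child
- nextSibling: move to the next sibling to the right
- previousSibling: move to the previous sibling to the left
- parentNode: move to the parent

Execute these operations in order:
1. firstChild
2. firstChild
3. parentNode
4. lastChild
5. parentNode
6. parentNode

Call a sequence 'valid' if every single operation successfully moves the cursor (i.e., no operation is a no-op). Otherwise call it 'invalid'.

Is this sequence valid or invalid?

Answer: valid

Derivation:
After 1 (firstChild): button
After 2 (firstChild): div
After 3 (parentNode): button
After 4 (lastChild): div
After 5 (parentNode): button
After 6 (parentNode): header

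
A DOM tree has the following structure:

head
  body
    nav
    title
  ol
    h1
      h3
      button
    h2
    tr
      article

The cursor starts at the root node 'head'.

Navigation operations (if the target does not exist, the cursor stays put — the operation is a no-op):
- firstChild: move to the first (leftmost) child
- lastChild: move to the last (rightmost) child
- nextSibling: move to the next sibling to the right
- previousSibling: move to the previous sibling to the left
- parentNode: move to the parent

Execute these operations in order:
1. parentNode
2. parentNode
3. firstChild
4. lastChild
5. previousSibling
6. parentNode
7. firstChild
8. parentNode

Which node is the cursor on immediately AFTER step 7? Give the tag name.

After 1 (parentNode): head (no-op, stayed)
After 2 (parentNode): head (no-op, stayed)
After 3 (firstChild): body
After 4 (lastChild): title
After 5 (previousSibling): nav
After 6 (parentNode): body
After 7 (firstChild): nav

Answer: nav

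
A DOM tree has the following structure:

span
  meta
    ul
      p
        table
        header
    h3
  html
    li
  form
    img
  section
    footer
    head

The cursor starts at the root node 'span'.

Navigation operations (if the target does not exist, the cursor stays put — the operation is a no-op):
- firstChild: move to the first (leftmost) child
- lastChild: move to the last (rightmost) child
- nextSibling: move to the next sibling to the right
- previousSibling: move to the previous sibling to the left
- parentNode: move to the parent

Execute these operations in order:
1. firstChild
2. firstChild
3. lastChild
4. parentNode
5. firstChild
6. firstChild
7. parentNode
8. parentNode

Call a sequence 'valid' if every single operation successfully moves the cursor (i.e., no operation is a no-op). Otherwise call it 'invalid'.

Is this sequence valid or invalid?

Answer: valid

Derivation:
After 1 (firstChild): meta
After 2 (firstChild): ul
After 3 (lastChild): p
After 4 (parentNode): ul
After 5 (firstChild): p
After 6 (firstChild): table
After 7 (parentNode): p
After 8 (parentNode): ul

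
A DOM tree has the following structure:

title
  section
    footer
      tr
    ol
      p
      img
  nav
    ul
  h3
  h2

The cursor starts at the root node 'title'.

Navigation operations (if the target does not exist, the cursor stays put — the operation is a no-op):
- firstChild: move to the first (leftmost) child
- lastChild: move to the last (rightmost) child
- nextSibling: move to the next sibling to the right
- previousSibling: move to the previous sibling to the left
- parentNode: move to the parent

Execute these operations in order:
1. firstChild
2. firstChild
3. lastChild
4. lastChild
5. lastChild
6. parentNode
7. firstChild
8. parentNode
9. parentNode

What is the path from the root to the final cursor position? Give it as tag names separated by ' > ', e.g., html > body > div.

Answer: title > section

Derivation:
After 1 (firstChild): section
After 2 (firstChild): footer
After 3 (lastChild): tr
After 4 (lastChild): tr (no-op, stayed)
After 5 (lastChild): tr (no-op, stayed)
After 6 (parentNode): footer
After 7 (firstChild): tr
After 8 (parentNode): footer
After 9 (parentNode): section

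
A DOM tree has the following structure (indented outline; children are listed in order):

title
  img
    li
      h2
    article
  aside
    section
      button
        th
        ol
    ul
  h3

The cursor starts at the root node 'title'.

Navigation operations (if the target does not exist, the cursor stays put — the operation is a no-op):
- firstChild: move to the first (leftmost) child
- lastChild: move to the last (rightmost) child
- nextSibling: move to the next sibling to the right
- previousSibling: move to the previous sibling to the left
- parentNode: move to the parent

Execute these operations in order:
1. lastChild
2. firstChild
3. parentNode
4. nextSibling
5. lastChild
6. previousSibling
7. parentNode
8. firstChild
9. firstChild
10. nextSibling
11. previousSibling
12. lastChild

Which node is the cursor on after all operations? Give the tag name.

After 1 (lastChild): h3
After 2 (firstChild): h3 (no-op, stayed)
After 3 (parentNode): title
After 4 (nextSibling): title (no-op, stayed)
After 5 (lastChild): h3
After 6 (previousSibling): aside
After 7 (parentNode): title
After 8 (firstChild): img
After 9 (firstChild): li
After 10 (nextSibling): article
After 11 (previousSibling): li
After 12 (lastChild): h2

Answer: h2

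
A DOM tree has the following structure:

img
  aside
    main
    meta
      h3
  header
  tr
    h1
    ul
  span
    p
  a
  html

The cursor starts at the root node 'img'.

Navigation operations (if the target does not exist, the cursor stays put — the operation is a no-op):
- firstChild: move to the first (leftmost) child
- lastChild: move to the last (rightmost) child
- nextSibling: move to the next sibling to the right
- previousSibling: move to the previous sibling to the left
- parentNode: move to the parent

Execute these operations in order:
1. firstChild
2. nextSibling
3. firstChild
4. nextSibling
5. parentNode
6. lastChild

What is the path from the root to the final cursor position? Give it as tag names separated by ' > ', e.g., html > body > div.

After 1 (firstChild): aside
After 2 (nextSibling): header
After 3 (firstChild): header (no-op, stayed)
After 4 (nextSibling): tr
After 5 (parentNode): img
After 6 (lastChild): html

Answer: img > html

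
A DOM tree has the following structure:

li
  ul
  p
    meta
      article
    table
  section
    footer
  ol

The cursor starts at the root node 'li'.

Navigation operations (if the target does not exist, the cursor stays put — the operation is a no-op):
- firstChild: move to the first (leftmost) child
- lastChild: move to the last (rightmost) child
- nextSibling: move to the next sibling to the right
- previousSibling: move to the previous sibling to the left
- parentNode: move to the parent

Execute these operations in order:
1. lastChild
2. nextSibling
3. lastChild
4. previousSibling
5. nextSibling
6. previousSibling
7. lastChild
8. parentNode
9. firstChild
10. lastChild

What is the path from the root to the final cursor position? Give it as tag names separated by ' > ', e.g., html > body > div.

Answer: li > section > footer

Derivation:
After 1 (lastChild): ol
After 2 (nextSibling): ol (no-op, stayed)
After 3 (lastChild): ol (no-op, stayed)
After 4 (previousSibling): section
After 5 (nextSibling): ol
After 6 (previousSibling): section
After 7 (lastChild): footer
After 8 (parentNode): section
After 9 (firstChild): footer
After 10 (lastChild): footer (no-op, stayed)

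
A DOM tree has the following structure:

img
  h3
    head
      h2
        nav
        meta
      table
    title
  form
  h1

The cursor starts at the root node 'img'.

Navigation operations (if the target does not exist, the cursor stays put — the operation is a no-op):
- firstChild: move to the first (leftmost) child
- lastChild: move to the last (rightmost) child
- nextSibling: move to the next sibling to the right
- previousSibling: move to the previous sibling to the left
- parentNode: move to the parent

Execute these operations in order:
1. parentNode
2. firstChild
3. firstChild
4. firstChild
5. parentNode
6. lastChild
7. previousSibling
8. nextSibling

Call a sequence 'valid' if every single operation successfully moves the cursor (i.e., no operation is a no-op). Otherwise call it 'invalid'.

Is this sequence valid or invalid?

Answer: invalid

Derivation:
After 1 (parentNode): img (no-op, stayed)
After 2 (firstChild): h3
After 3 (firstChild): head
After 4 (firstChild): h2
After 5 (parentNode): head
After 6 (lastChild): table
After 7 (previousSibling): h2
After 8 (nextSibling): table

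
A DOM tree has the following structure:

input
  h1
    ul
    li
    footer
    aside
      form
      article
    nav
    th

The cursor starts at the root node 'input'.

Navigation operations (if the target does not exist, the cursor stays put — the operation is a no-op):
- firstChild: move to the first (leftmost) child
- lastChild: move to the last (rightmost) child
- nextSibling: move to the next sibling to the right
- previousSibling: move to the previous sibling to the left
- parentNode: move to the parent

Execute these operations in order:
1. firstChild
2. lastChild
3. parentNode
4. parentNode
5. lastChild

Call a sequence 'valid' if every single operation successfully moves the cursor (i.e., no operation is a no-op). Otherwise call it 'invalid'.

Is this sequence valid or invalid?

After 1 (firstChild): h1
After 2 (lastChild): th
After 3 (parentNode): h1
After 4 (parentNode): input
After 5 (lastChild): h1

Answer: valid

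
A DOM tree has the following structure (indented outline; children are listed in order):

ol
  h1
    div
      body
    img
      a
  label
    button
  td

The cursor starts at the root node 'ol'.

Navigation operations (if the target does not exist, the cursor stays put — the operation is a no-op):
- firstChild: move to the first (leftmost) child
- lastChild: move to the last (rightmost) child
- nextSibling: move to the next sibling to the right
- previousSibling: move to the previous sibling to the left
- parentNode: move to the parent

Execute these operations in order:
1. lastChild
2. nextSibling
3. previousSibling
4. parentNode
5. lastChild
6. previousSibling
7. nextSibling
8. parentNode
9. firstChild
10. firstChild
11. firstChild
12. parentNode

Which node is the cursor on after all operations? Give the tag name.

Answer: div

Derivation:
After 1 (lastChild): td
After 2 (nextSibling): td (no-op, stayed)
After 3 (previousSibling): label
After 4 (parentNode): ol
After 5 (lastChild): td
After 6 (previousSibling): label
After 7 (nextSibling): td
After 8 (parentNode): ol
After 9 (firstChild): h1
After 10 (firstChild): div
After 11 (firstChild): body
After 12 (parentNode): div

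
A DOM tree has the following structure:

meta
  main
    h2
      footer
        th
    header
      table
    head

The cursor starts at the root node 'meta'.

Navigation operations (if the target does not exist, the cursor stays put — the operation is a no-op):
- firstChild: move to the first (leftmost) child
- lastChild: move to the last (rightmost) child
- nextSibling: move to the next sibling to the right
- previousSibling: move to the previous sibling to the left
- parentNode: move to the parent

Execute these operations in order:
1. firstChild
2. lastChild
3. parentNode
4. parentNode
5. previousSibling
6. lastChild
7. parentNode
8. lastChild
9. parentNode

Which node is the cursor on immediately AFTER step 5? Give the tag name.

Answer: meta

Derivation:
After 1 (firstChild): main
After 2 (lastChild): head
After 3 (parentNode): main
After 4 (parentNode): meta
After 5 (previousSibling): meta (no-op, stayed)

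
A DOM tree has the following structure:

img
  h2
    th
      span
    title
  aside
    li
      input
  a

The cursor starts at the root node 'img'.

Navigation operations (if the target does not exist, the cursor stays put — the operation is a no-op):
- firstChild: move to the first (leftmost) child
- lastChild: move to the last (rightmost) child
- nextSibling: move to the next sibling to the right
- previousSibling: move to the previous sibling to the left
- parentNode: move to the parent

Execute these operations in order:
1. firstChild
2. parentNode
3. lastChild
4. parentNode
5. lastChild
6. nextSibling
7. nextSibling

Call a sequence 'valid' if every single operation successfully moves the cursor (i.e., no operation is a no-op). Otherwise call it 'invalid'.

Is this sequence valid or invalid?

Answer: invalid

Derivation:
After 1 (firstChild): h2
After 2 (parentNode): img
After 3 (lastChild): a
After 4 (parentNode): img
After 5 (lastChild): a
After 6 (nextSibling): a (no-op, stayed)
After 7 (nextSibling): a (no-op, stayed)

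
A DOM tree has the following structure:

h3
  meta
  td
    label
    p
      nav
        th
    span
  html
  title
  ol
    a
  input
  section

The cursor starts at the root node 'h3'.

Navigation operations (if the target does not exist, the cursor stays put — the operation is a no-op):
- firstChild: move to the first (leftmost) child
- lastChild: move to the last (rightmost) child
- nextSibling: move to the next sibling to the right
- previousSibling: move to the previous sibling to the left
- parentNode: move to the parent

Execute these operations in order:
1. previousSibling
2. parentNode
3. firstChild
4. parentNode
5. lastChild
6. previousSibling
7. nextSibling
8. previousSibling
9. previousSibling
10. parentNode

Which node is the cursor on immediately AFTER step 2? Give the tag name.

After 1 (previousSibling): h3 (no-op, stayed)
After 2 (parentNode): h3 (no-op, stayed)

Answer: h3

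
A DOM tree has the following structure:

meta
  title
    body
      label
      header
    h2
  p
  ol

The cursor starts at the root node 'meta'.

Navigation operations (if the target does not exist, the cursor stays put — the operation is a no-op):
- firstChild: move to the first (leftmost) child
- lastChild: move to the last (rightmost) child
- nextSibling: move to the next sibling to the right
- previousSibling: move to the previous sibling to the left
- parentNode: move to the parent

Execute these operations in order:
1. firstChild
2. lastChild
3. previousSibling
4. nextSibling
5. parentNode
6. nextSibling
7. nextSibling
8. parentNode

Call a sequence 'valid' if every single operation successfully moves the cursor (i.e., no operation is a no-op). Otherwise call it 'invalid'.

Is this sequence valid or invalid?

Answer: valid

Derivation:
After 1 (firstChild): title
After 2 (lastChild): h2
After 3 (previousSibling): body
After 4 (nextSibling): h2
After 5 (parentNode): title
After 6 (nextSibling): p
After 7 (nextSibling): ol
After 8 (parentNode): meta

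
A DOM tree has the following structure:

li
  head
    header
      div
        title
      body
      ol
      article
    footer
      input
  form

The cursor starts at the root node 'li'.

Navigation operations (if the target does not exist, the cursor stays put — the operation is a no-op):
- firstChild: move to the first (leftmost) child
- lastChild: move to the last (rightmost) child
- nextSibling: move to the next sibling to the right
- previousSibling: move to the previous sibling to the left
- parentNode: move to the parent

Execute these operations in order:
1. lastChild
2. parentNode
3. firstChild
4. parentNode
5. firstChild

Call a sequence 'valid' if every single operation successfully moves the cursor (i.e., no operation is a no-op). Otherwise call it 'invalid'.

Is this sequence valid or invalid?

Answer: valid

Derivation:
After 1 (lastChild): form
After 2 (parentNode): li
After 3 (firstChild): head
After 4 (parentNode): li
After 5 (firstChild): head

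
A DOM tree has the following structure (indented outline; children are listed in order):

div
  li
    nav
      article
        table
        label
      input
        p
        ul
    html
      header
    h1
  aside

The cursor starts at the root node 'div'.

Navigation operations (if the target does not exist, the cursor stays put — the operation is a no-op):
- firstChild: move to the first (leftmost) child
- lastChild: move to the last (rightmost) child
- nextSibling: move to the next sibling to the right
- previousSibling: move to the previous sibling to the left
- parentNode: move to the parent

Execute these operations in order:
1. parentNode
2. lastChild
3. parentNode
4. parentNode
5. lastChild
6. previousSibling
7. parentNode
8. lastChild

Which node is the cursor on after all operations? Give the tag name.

After 1 (parentNode): div (no-op, stayed)
After 2 (lastChild): aside
After 3 (parentNode): div
After 4 (parentNode): div (no-op, stayed)
After 5 (lastChild): aside
After 6 (previousSibling): li
After 7 (parentNode): div
After 8 (lastChild): aside

Answer: aside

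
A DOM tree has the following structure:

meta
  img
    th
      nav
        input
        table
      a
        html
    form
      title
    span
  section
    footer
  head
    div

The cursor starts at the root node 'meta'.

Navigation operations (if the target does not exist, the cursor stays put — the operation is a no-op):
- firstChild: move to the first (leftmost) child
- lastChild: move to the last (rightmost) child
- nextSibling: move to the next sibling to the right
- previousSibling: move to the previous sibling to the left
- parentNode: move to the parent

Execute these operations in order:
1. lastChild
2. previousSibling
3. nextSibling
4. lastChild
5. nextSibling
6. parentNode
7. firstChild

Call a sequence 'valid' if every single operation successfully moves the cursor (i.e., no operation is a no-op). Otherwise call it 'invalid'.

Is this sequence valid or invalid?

Answer: invalid

Derivation:
After 1 (lastChild): head
After 2 (previousSibling): section
After 3 (nextSibling): head
After 4 (lastChild): div
After 5 (nextSibling): div (no-op, stayed)
After 6 (parentNode): head
After 7 (firstChild): div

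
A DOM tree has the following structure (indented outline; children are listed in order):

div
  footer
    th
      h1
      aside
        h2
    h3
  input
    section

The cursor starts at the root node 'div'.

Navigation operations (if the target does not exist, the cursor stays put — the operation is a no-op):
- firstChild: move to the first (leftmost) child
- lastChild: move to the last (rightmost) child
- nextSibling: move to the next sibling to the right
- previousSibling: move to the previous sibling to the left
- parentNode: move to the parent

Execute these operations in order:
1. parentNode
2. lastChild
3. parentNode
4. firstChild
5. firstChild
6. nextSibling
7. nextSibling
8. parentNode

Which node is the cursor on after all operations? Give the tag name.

Answer: footer

Derivation:
After 1 (parentNode): div (no-op, stayed)
After 2 (lastChild): input
After 3 (parentNode): div
After 4 (firstChild): footer
After 5 (firstChild): th
After 6 (nextSibling): h3
After 7 (nextSibling): h3 (no-op, stayed)
After 8 (parentNode): footer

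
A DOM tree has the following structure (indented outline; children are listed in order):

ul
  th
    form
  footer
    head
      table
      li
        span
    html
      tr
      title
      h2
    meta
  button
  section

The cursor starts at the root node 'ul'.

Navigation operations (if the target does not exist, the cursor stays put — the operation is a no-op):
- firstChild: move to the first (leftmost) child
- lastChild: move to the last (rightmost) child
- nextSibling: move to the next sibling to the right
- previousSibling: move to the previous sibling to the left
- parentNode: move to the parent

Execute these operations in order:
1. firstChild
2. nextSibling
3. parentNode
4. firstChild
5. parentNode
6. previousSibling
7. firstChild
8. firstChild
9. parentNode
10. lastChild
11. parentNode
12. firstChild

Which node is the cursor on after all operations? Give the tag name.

After 1 (firstChild): th
After 2 (nextSibling): footer
After 3 (parentNode): ul
After 4 (firstChild): th
After 5 (parentNode): ul
After 6 (previousSibling): ul (no-op, stayed)
After 7 (firstChild): th
After 8 (firstChild): form
After 9 (parentNode): th
After 10 (lastChild): form
After 11 (parentNode): th
After 12 (firstChild): form

Answer: form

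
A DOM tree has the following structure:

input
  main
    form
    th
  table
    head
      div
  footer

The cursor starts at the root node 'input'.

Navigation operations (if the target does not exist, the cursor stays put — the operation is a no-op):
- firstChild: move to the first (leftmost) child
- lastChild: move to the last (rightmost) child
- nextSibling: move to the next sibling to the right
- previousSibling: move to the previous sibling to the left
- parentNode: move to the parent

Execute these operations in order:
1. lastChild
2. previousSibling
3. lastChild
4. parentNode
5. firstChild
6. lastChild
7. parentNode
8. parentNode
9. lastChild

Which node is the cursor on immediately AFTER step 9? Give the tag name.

After 1 (lastChild): footer
After 2 (previousSibling): table
After 3 (lastChild): head
After 4 (parentNode): table
After 5 (firstChild): head
After 6 (lastChild): div
After 7 (parentNode): head
After 8 (parentNode): table
After 9 (lastChild): head

Answer: head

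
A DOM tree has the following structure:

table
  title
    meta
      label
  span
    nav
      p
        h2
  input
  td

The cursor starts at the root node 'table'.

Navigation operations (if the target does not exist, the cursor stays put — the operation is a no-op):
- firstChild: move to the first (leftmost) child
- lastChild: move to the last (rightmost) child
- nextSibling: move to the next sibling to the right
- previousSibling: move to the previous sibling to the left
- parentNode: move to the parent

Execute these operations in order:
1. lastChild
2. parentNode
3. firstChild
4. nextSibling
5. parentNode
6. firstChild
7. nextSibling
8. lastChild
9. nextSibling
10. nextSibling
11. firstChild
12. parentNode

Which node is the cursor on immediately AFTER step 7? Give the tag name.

After 1 (lastChild): td
After 2 (parentNode): table
After 3 (firstChild): title
After 4 (nextSibling): span
After 5 (parentNode): table
After 6 (firstChild): title
After 7 (nextSibling): span

Answer: span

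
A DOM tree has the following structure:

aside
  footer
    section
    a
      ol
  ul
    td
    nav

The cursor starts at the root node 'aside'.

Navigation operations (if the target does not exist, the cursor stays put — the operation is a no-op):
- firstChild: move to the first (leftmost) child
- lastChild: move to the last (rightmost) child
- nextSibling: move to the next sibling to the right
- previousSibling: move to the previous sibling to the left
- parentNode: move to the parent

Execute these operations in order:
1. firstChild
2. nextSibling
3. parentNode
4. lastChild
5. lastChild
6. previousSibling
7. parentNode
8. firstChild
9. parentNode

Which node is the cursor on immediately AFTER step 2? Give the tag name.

Answer: ul

Derivation:
After 1 (firstChild): footer
After 2 (nextSibling): ul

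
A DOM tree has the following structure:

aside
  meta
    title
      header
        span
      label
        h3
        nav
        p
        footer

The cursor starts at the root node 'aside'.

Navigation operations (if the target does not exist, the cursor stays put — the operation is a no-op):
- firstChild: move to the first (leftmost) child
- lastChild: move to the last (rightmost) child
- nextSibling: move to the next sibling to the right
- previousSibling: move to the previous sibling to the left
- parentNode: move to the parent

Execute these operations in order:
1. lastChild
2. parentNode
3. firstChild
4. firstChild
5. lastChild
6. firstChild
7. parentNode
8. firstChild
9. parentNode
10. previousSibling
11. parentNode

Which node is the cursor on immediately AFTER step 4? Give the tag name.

After 1 (lastChild): meta
After 2 (parentNode): aside
After 3 (firstChild): meta
After 4 (firstChild): title

Answer: title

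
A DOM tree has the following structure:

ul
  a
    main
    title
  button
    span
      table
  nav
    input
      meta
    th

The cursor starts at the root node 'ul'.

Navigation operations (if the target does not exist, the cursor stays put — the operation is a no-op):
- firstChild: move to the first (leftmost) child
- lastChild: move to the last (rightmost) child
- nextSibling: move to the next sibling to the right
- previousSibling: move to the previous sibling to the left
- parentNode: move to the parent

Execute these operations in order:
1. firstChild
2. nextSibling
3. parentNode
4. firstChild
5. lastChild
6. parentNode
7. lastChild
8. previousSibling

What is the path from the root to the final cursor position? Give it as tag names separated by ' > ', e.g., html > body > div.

After 1 (firstChild): a
After 2 (nextSibling): button
After 3 (parentNode): ul
After 4 (firstChild): a
After 5 (lastChild): title
After 6 (parentNode): a
After 7 (lastChild): title
After 8 (previousSibling): main

Answer: ul > a > main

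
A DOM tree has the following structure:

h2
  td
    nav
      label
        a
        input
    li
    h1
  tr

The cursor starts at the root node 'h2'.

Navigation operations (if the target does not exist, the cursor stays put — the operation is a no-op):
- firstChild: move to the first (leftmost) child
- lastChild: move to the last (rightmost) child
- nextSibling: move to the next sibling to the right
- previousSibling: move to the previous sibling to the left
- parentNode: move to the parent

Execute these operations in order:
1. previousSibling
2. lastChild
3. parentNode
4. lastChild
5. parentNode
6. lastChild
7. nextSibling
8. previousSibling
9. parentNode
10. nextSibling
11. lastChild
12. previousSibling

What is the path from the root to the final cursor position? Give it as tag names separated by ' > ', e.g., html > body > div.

After 1 (previousSibling): h2 (no-op, stayed)
After 2 (lastChild): tr
After 3 (parentNode): h2
After 4 (lastChild): tr
After 5 (parentNode): h2
After 6 (lastChild): tr
After 7 (nextSibling): tr (no-op, stayed)
After 8 (previousSibling): td
After 9 (parentNode): h2
After 10 (nextSibling): h2 (no-op, stayed)
After 11 (lastChild): tr
After 12 (previousSibling): td

Answer: h2 > td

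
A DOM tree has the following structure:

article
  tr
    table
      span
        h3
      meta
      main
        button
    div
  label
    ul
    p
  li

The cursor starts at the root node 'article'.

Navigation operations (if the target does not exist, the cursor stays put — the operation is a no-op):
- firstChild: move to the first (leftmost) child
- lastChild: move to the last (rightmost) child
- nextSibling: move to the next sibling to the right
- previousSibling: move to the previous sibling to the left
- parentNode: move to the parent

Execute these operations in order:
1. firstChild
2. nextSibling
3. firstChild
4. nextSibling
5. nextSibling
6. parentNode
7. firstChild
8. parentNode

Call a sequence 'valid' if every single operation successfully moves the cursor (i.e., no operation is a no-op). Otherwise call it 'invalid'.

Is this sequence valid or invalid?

After 1 (firstChild): tr
After 2 (nextSibling): label
After 3 (firstChild): ul
After 4 (nextSibling): p
After 5 (nextSibling): p (no-op, stayed)
After 6 (parentNode): label
After 7 (firstChild): ul
After 8 (parentNode): label

Answer: invalid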